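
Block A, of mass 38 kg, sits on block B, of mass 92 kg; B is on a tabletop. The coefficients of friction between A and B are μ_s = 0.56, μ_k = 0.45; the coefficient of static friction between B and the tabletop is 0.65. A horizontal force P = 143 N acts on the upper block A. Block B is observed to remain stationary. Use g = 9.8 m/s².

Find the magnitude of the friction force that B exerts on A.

f ≈ 143 N

The normal force B exerts on A is simply A's weight, N₁ = 372.4 N.
Maximum static friction on A from B: μ_s N₁ = 0.56×372.4 = 208.5 N.
P = 143 N is within that limit, so A and B move together (both at rest); the A–B friction is simply f₁ = P = 143 N.
B experiences an equal 143 N forward from A (third law). B is in equilibrium, so the floor supplies f₂ = 143 N of static friction (limit μ_s(m_A+m_B)g = 828.1 N, not exceeded).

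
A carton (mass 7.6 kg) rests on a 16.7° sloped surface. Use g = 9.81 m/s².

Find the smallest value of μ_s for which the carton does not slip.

At the slip threshold m g sin θ = μ_s m g cos θ, so μ_s,min = tan θ.
μ_s,min = tan 16.7° = 0.3.

μ_s,min ≈ 0.3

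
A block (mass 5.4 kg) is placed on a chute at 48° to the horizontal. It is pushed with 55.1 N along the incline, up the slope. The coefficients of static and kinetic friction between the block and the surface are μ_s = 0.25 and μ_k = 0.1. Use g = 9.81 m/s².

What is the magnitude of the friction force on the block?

f ≈ 3.54 N (down the incline)

Normal force: N = m g cos θ = 5.4 × 9.81 × cos 48° = 35.45 N.
Parallel to the incline, ΣF = 0 gives f = m g sin θ − P = 39.37 − 55.1 = -15.73 N (up-slope positive).
Maximum static friction available: μ_s N = 0.25 × 35.45 = 8.862 N.
Since |-15.73| > 8.862 N, static friction cannot hold it; the block slides up the incline and kinetic friction applies: f = μ_k N = 0.1 × 35.45 = 3.54 N.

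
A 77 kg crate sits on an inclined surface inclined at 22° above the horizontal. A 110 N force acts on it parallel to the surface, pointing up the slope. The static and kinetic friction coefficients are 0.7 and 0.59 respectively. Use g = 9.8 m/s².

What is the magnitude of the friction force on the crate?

The normal reaction is N = m g cos θ = 699.7 N.
For equilibrium along the incline the friction force must supply f = m g sin θ − P = 282.7 − 110 = 172.7 N (positive meaning up-slope).
Maximum static friction available: μ_s N = 0.7 × 699.7 = 489.8 N.
Since |172.7| ≤ 489.8 N, the crate remains in static equilibrium and friction takes exactly the required value.

f ≈ 173 N (up the incline)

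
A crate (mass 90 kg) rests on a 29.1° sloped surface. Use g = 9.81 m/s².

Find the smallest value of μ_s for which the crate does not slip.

At the slip threshold m g sin θ = μ_s m g cos θ, so μ_s,min = tan θ.
μ_s,min = tan 29.1° = 0.557.

μ_s,min ≈ 0.557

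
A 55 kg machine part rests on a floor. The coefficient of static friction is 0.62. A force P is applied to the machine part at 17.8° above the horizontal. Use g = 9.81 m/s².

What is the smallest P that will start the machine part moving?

N = m g − P sin α (the pull lifts the machine part).
At impending slip, P cos α = μ_s N = μ_s (m g − P sin α).
Solving: P (cos α + μ_s sin α) = μ_s m g → P = 0.62×540/(cos 17.8° + 0.62 sin 17.8°) = 335/1.142 = 293 N.

P ≈ 293 N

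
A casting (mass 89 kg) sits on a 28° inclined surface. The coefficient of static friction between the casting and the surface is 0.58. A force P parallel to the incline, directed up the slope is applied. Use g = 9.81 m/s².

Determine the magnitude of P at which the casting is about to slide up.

P ≈ 857 N

At impending motion up the slope, friction acts down-slope at its limit: f = μ_s N.
P is parallel to the surface, so N = m g cos θ = 771 N.
Along the incline: P = m g sin θ + μ_s N = 410 + 0.58×771 = 857 N.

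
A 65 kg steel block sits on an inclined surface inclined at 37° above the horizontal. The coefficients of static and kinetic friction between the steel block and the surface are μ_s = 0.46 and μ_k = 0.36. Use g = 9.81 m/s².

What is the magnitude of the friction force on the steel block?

Perpendicular to the surface, N = m g cos θ = 65·9.81·cos 37° = 509.2 N.
Along the slope the weight component is m g sin θ = 383.7 N; friction must supply exactly this, acting up-slope.
Maximum static friction available: μ_s N = 0.46 × 509.2 = 234.3 N.
|383.7| exceeds 234.3 N, so the steel block slips down-slope; friction is kinetic, f = μ_k N = 0.36×509.2 = 183 N.

f ≈ 183 N (up the incline)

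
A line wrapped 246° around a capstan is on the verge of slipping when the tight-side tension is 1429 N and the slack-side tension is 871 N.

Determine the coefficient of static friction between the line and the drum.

μ ≈ 0.115

T₂/T₁ = e^{μβ} → μ = ln(T₂/T₁)/β.
β = 246° = 4.294 rad.
μ = ln(1429/871)/4.294 = ln(1.641)/4.294 = 0.115.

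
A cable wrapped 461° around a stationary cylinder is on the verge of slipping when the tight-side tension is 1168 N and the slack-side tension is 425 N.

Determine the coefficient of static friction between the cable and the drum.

μ ≈ 0.126

T₂/T₁ = e^{μβ} → μ = ln(T₂/T₁)/β.
β = 461° = 8.046 rad.
μ = ln(1168/425)/8.046 = ln(2.748)/8.046 = 0.126.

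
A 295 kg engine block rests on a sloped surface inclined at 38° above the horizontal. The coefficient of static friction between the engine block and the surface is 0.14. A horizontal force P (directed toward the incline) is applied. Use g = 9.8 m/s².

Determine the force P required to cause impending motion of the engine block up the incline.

At impending motion up the slope, friction acts down-slope at its limit: f = μ_s N.
Perpendicular to the incline: N = m g cos θ + P sin θ.
Along the incline: P cos θ = m g sin θ + μ_s N = m g sin θ + μ_s (m g cos θ + P sin θ).
Solving, P (cos θ − μ_s sin θ) = m g (sin θ + μ_s cos θ), so P = 295×9.8×(sin 38° + 0.14 cos 38°)/(cos 38° − 0.14 sin 38°) = 2890×0.726/0.7018 = 2990 N.

P ≈ 2990 N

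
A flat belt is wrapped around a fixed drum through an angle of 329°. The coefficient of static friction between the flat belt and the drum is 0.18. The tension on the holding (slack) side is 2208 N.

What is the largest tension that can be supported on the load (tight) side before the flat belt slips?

T_max ≈ 6210 N

At impending slip the capstan equation gives T₂/T₁ = e^{μβ} with β in radians.
β = 329° × π/180 = 5.742 rad.
e^{μβ} = e^{0.18×5.742} = 2.811.
T₂ = T₁ · e^{μβ} = 2208 × 2.811 = 6210 N.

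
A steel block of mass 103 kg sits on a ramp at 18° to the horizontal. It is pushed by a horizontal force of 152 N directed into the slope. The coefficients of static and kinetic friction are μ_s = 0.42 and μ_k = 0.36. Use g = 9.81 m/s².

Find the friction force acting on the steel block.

f ≈ 168 N (up the incline)

Normal direction: N = m g cos θ + P sin θ = 1008 N.
Along the incline, the net driving force (taking up-slope positive) is P cos θ − m g sin θ = 144.6 − 312.2 = -167.7 N, so equilibrium requires friction f = 167.7 N (up-slope).
The limit of static friction is μ_s N = 423.3 N.
Since 167.7 N is within the 423.3 N limit, the steel block stays put and friction is exactly 168 N.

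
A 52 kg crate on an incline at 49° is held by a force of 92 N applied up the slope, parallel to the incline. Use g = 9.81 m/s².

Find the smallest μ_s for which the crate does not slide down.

N = m g cos θ = 334.7 N.
Friction must make up the shortfall along the incline: f = m g sin θ − P = 385 − 92 = 293 N.
At the threshold f = μ_s N, so μ_s,min = 293/334.7 = 0.875.

μ_s,min ≈ 0.875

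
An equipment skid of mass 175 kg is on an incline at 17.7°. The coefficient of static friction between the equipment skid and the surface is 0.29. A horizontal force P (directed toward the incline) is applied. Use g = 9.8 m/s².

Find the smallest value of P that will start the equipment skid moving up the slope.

At impending motion up the slope, friction acts down-slope at its limit: f = μ_s N.
Perpendicular to the incline: N = m g cos θ + P sin θ.
Along the incline: P cos θ = m g sin θ + μ_s N = m g sin θ + μ_s (m g cos θ + P sin θ).
Solving, P (cos θ − μ_s sin θ) = m g (sin θ + μ_s cos θ), so P = 175×9.8×(sin 17.7° + 0.29 cos 17.7°)/(cos 17.7° − 0.29 sin 17.7°) = 1720×0.5803/0.8645 = 1150 N.

P ≈ 1150 N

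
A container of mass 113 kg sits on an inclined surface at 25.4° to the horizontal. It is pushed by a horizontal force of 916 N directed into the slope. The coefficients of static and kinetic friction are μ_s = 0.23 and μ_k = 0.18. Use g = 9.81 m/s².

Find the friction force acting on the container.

Resolve perpendicular to the incline: N = m g cos θ + P sin θ = 113×9.81×cos 25.4° + 916×sin 25.4° = 1394 N.
Parallel to the incline: P cos θ − m g sin θ = 827.5 − 475.5 = 352 N; the friction needed to balance this is 352 N acting down the slope.
Maximum static friction: μ_s N = 0.23 × 1394 = 320.7 N.
The required 352 N exceeds the static limit, so the container slides up-slope and f = μ_k N = 0.18×1394 = 251 N.

f ≈ 251 N (down the incline)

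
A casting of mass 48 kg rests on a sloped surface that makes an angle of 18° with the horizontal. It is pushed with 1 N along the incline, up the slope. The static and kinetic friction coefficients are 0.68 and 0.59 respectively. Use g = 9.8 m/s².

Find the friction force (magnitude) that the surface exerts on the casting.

The normal reaction is N = m g cos θ = 447.4 N.
Parallel to the incline, ΣF = 0 gives f = m g sin θ − P = 145.4 − 1 = 144.4 N (up-slope positive).
Static friction can supply at most μ_s N = 304.2 N.
Since |144.4| ≤ 304.2 N, the casting remains in static equilibrium and friction takes exactly the required value.

f ≈ 144 N (up the incline)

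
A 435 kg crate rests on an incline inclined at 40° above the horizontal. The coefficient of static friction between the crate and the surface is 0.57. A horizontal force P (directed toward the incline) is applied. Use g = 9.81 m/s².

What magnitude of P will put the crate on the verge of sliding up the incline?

At impending motion up the slope, friction acts down-slope at its limit: f = μ_s N.
Perpendicular to the incline: N = m g cos θ + P sin θ.
Along the incline: P cos θ = m g sin θ + μ_s N = m g sin θ + μ_s (m g cos θ + P sin θ).
Solving, P (cos θ − μ_s sin θ) = m g (sin θ + μ_s cos θ), so P = 435×9.81×(sin 40° + 0.57 cos 40°)/(cos 40° − 0.57 sin 40°) = 4270×1.079/0.3997 = 11500 N.

P ≈ 11500 N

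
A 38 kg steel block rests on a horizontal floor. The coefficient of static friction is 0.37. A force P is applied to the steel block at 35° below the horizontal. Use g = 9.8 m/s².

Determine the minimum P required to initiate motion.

N = m g + P sin α (the push presses the steel block into the horizontal floor).
At impending slip, P cos α = μ_s N = μ_s (m g + P sin α).
Solving: P (cos α − μ_s sin α) = μ_s m g → P = 0.37×372/(cos 35° − 0.37 sin 35°) = 138/0.6069 = 227 N.

P ≈ 227 N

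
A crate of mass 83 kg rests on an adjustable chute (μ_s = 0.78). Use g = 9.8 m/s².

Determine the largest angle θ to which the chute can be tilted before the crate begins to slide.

At the slip threshold, m g sin θ = μ_s · m g cos θ, so tan θ = μ_s.
θ_max = arctan(0.78) = 38°.

θ_max ≈ 38°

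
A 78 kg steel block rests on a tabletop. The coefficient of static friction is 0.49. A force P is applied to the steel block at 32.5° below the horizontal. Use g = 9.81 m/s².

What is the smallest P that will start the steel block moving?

N = m g + P sin α (the push presses the steel block into the tabletop).
At impending slip, P cos α = μ_s N = μ_s (m g + P sin α).
Solving: P (cos α − μ_s sin α) = μ_s m g → P = 0.49×765/(cos 32.5° − 0.49 sin 32.5°) = 375/0.5801 = 646 N.

P ≈ 646 N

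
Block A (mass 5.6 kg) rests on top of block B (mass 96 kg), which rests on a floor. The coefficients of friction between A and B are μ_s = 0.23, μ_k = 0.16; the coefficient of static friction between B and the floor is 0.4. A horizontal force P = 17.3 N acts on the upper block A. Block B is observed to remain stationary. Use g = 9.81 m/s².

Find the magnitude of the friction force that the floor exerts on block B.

f ≈ 8.79 N

Normal force at the A–B interface: N₁ = m_A g = 54.94 N.
Maximum static friction on A from B: μ_s N₁ = 0.23×54.94 = 12.64 N.
Since P = 17.3 N > 12.64 N, A slides on B; the A–B friction is kinetic: f₁ = μ_k N₁ = 0.16×54.94 = 8.79 N.
B experiences an equal 8.79 N forward from A (third law). B is in equilibrium, so the floor supplies f₂ = 8.79 N of static friction (limit μ_s(m_A+m_B)g = 398.7 N, not exceeded).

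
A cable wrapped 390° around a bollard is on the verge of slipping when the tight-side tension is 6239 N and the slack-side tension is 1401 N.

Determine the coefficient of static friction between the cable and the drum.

T₂/T₁ = e^{μβ} → μ = ln(T₂/T₁)/β.
β = 390° = 6.807 rad.
μ = ln(6239/1401)/6.807 = ln(4.453)/6.807 = 0.219.

μ ≈ 0.219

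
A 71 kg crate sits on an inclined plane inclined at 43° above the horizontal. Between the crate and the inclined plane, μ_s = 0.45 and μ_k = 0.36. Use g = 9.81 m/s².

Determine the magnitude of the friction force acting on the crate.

The normal reaction is N = m g cos θ = 509.4 N.
Along the slope the weight component is m g sin θ = 475 N; friction must supply exactly this, acting up-slope.
Static friction can supply at most μ_s N = 229.2 N.
Since |475| > 229.2 N, static friction cannot hold it; the crate slides down the incline and kinetic friction applies: f = μ_k N = 0.36 × 509.4 = 183 N.

f ≈ 183 N (up the incline)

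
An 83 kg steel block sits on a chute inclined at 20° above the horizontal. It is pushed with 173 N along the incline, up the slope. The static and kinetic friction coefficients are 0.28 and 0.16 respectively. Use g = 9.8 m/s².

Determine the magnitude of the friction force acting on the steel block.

f ≈ 105 N (up the incline)

Normal force: N = m g cos θ = 83 × 9.8 × cos 20° = 764.3 N.
Parallel to the incline, ΣF = 0 gives f = m g sin θ − P = 278.2 − 173 = 105.2 N (up-slope positive).
Static friction can supply at most μ_s N = 214 N.
Since |105.2| ≤ 214 N, no slip — friction simply equals what equilibrium demands.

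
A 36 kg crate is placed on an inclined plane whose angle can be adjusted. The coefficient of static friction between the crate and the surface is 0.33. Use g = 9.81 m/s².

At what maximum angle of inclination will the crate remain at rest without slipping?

θ_max ≈ 18.3°

At the slip threshold, m g sin θ = μ_s · m g cos θ, so tan θ = μ_s.
θ_max = arctan(0.33) = 18.3°.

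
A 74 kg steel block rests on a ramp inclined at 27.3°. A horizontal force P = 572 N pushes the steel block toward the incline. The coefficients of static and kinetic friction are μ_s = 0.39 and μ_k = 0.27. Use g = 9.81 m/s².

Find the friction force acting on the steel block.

Resolve perpendicular to the incline: N = m g cos θ + P sin θ = 74×9.81×cos 27.3° + 572×sin 27.3° = 907.4 N.
Parallel to the incline: P cos θ − m g sin θ = 508.3 − 333 = 175.3 N; the friction needed to balance this is 175.3 N acting down the slope.
Maximum static friction: μ_s N = 0.39 × 907.4 = 353.9 N.
Since 175.3 N is within the 353.9 N limit, the steel block stays put and friction is exactly 175 N.

f ≈ 175 N (down the incline)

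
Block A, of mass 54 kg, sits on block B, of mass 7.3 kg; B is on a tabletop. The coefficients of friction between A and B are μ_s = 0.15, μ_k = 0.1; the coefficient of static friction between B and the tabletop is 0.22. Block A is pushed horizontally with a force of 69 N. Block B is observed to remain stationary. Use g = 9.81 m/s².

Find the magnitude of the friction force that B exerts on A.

f ≈ 69 N

The normal force B exerts on A is simply A's weight, N₁ = 529.7 N.
Maximum static friction on A from B: μ_s N₁ = 0.15×529.7 = 79.46 N.
P = 69 N is within that limit, so A and B move together (both at rest); the A–B friction is simply f₁ = P = 69 N.
By Newton's third law B feels 69 N forward from A. With B stationary, the floor's static friction on B balances it: f₂ = 69 N (well within μ_s(m_A+m_B)g = 132.3 N).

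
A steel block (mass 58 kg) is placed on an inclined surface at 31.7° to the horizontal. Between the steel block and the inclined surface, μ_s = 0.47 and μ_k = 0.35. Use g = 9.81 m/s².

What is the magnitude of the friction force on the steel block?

f ≈ 169 N (up the incline)

Normal force: N = m g cos θ = 58 × 9.81 × cos 31.7° = 484.1 N.
Along the slope the weight component is m g sin θ = 299 N; friction must supply exactly this, acting up-slope.
Static friction can supply at most μ_s N = 227.5 N.
Since |299| > 227.5 N, static friction cannot hold it; the steel block slides down the incline and kinetic friction applies: f = μ_k N = 0.35 × 484.1 = 169 N.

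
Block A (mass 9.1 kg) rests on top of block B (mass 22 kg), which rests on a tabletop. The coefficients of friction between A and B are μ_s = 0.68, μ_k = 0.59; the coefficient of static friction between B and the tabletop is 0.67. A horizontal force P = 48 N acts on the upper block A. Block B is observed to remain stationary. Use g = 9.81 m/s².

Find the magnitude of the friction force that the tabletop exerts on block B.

Between the blocks, N₁ = m_A g = 89.27 N.
So the A–B interface can sustain at most μ_s N₁ = 60.7 N of static friction.
Since P = 48 N ≤ 60.7 N, A does not slip on B; friction on A equals P = 48 N.
B experiences an equal 48 N forward from A (third law). B is in equilibrium, so the floor supplies f₂ = 48 N of static friction (limit μ_s(m_A+m_B)g = 204.4 N, not exceeded).

f ≈ 48 N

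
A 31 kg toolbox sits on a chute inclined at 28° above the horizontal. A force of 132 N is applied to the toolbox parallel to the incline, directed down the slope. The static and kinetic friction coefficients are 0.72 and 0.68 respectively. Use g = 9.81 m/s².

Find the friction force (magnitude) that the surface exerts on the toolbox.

f ≈ 183 N (up the incline)

Perpendicular to the surface, N = m g cos θ = 31·9.81·cos 28° = 268.5 N.
Parallel to the incline, ΣF = 0 gives f = m g sin θ + P = 142.8 + 132 = 274.8 N (up-slope positive).
Maximum static friction available: μ_s N = 0.72 × 268.5 = 193.3 N.
Since |274.8| > 193.3 N, static friction cannot hold it; the toolbox slides down the incline and kinetic friction applies: f = μ_k N = 0.68 × 268.5 = 183 N.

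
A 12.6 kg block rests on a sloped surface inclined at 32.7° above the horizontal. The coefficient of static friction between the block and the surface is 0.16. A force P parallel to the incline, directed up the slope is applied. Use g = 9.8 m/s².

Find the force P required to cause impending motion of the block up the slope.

P ≈ 83.3 N

At impending motion up the slope, friction acts down-slope at its limit: f = μ_s N.
P is parallel to the surface, so N = m g cos θ = 104 N.
Along the incline: P = m g sin θ + μ_s N = 66.7 + 0.16×104 = 83.3 N.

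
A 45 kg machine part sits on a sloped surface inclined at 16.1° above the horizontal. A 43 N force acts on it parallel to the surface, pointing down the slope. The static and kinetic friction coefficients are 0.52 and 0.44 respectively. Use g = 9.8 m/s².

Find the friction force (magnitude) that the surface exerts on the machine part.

The normal reaction is N = m g cos θ = 423.7 N.
For equilibrium along the incline the friction force must supply f = m g sin θ + P = 122.3 + 43 = 165.3 N (positive meaning up-slope).
The static-friction ceiling is μ_s N = 0.52 × 423.7 = 220.3 N.
Since |165.3| ≤ 220.3 N, static friction is sufficient; f equals the required value, not μ_s N.

f ≈ 165 N (up the incline)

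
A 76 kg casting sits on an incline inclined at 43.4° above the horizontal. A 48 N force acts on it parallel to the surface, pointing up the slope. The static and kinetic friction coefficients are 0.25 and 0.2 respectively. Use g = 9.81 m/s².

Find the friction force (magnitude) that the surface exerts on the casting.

f ≈ 108 N (up the incline)

Normal force: N = m g cos θ = 76 × 9.81 × cos 43.4° = 541.7 N.
For equilibrium along the incline the friction force must supply f = m g sin θ − P = 512.3 − 48 = 464.3 N (positive meaning up-slope).
Maximum static friction available: μ_s N = 0.25 × 541.7 = 135.4 N.
Since |464.3| > 135.4 N, static friction cannot hold it; the casting slides down the incline and kinetic friction applies: f = μ_k N = 0.2 × 541.7 = 108 N.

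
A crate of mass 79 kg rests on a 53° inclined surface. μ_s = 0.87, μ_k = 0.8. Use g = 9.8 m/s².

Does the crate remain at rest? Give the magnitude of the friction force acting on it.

N = m g cos θ = 466 N.
Down-slope weight component: m g sin θ = 618 N.
μ_s N = 405 N.
618 > 405 N, so it slides; kinetic friction f = μ_k N = 0.8×466 = 373 N.

f ≈ 373 N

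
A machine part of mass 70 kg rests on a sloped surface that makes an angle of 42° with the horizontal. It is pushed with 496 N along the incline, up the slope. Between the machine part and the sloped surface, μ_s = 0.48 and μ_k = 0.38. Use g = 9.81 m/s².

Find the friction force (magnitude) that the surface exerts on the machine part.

f ≈ 36.5 N (down the incline)

Normal force: N = m g cos θ = 70 × 9.81 × cos 42° = 510.3 N.
Parallel to the incline, ΣF = 0 gives f = m g sin θ − P = 459.5 − 496 = -36.51 N (up-slope positive).
Maximum static friction available: μ_s N = 0.48 × 510.3 = 245 N.
Since |-36.51| ≤ 245 N, static friction is sufficient; f equals the required value, not μ_s N.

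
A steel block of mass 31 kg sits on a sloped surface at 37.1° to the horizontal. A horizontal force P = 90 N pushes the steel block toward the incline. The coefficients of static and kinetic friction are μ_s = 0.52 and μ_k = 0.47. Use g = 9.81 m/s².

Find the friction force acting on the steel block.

The horizontal push has a component P sin θ into the surface, so N = m g cos θ + P sin θ = 242.6 + 54.29 = 296.8 N.
Parallel to the incline: P cos θ − m g sin θ = 71.78 − 183.4 = -111.7 N; the friction needed to balance this is 111.7 N acting up the slope.
Maximum static friction: μ_s N = 0.52 × 296.8 = 154.4 N.
|f_req| = 111.7 ≤ 154.4 N → the steel block is in equilibrium; friction equals the required value.

f ≈ 112 N (up the incline)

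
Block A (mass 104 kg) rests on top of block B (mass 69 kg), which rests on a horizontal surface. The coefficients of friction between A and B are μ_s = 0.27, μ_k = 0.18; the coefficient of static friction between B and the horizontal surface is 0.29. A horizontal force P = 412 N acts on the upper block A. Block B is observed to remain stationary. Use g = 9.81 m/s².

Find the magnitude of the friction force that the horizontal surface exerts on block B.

f ≈ 184 N

The normal force B exerts on A is simply A's weight, N₁ = 1020 N.
Maximum static friction on A from B: μ_s N₁ = 0.27×1020 = 275.5 N.
Since P = 412 N > 275.5 N, A slides on B; the A–B friction is kinetic: f₁ = μ_k N₁ = 0.18×1020 = 184 N.
By Newton's third law B feels 184 N forward from A. With B stationary, the floor's static friction on B balances it: f₂ = 184 N (well within μ_s(m_A+m_B)g = 492.2 N).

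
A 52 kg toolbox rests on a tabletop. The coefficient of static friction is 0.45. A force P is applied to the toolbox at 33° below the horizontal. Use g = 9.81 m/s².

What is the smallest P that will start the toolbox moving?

P ≈ 387 N

N = m g + P sin α (the push presses the toolbox into the tabletop).
At impending slip, P cos α = μ_s N = μ_s (m g + P sin α).
Solving: P (cos α − μ_s sin α) = μ_s m g → P = 0.45×510/(cos 33° − 0.45 sin 33°) = 230/0.5936 = 387 N.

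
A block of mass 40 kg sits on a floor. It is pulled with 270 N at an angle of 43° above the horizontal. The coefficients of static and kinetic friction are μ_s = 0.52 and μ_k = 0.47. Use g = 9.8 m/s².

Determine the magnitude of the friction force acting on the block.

The vertical component of P reduces the normal force: N = m g − P sin α = 392 − 184.1 = 207.9 N.
For equilibrium, f = P cos α = 270×cos 43° = 197.5 N.
The static-friction limit is μ_s N = 108.1 N.
The required friction exceeds μ_s N, so the block moves and f = μ_k N = 97.7 N.

f ≈ 97.7 N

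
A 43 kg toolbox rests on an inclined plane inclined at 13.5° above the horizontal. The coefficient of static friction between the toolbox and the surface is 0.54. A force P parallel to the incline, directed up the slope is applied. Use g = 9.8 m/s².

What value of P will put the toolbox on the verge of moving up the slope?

At impending motion up the slope, friction acts down-slope at its limit: f = μ_s N.
P is parallel to the surface, so N = m g cos θ = 410 N.
Along the incline: P = m g sin θ + μ_s N = 98.4 + 0.54×410 = 320 N.

P ≈ 320 N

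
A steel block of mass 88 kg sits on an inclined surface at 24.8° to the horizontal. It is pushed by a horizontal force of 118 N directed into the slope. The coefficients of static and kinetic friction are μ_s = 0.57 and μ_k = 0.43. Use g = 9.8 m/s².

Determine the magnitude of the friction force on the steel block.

f ≈ 255 N (up the incline)

Normal direction: N = m g cos θ + P sin θ = 832.4 N.
Parallel to the incline: P cos θ − m g sin θ = 107.1 − 361.7 = -254.6 N; the friction needed to balance this is 254.6 N acting up the slope.
Maximum static friction: μ_s N = 0.57 × 832.4 = 474.4 N.
Since 254.6 N is within the 474.4 N limit, the steel block stays put and friction is exactly 255 N.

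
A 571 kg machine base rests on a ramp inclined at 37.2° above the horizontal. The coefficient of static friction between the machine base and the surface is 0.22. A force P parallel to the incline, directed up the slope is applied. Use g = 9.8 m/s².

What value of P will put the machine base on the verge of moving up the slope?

P ≈ 4360 N

At impending motion up the slope, friction acts down-slope at its limit: f = μ_s N.
P is parallel to the surface, so N = m g cos θ = 4460 N.
Along the incline: P = m g sin θ + μ_s N = 3380 + 0.22×4460 = 4360 N.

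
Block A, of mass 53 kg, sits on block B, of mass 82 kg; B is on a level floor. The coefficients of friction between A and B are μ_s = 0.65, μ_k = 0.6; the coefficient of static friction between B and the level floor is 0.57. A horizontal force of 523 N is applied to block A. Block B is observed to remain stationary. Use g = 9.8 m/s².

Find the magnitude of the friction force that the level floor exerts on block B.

f ≈ 312 N

Between the blocks, N₁ = m_A g = 519.4 N.
Maximum static friction on A from B: μ_s N₁ = 0.65×519.4 = 337.6 N.
Since P = 523 N > 337.6 N, A slides on B; the A–B friction is kinetic: f₁ = μ_k N₁ = 0.6×519.4 = 312 N.
By Newton's third law B feels 312 N forward from A. With B stationary, the floor's static friction on B balances it: f₂ = 312 N (well within μ_s(m_A+m_B)g = 754.1 N).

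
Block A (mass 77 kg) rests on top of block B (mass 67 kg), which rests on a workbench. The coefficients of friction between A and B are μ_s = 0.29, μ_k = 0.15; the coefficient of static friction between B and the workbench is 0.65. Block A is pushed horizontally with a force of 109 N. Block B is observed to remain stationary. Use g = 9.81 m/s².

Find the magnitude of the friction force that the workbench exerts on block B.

f ≈ 109 N

The normal force B exerts on A is simply A's weight, N₁ = 755.4 N.
Maximum static friction on A from B: μ_s N₁ = 0.29×755.4 = 219.1 N.
P = 109 N is within that limit, so A and B move together (both at rest); the A–B friction is simply f₁ = P = 109 N.
By Newton's third law B feels 109 N forward from A. With B stationary, the floor's static friction on B balances it: f₂ = 109 N (well within μ_s(m_A+m_B)g = 918.2 N).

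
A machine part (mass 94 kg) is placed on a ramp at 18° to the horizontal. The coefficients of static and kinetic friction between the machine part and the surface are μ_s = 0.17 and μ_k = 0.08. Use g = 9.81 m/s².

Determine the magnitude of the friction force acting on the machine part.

f ≈ 70.2 N (up the incline)

Perpendicular to the surface, N = m g cos θ = 94·9.81·cos 18° = 877 N.
For equilibrium along the incline, friction must balance the weight component: f = m g sin θ = 285 N up the slope.
Static friction can supply at most μ_s N = 149.1 N.
Since |285| > 149.1 N, static friction cannot hold it; the machine part slides down the incline and kinetic friction applies: f = μ_k N = 0.08 × 877 = 70.2 N.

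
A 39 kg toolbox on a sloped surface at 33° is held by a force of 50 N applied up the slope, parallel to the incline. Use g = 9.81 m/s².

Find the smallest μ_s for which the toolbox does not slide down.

N = m g cos θ = 320.9 N.
Friction must make up the shortfall along the incline: f = m g sin θ − P = 208.4 − 50 = 158.4 N.
At the threshold f = μ_s N, so μ_s,min = 158.4/320.9 = 0.494.

μ_s,min ≈ 0.494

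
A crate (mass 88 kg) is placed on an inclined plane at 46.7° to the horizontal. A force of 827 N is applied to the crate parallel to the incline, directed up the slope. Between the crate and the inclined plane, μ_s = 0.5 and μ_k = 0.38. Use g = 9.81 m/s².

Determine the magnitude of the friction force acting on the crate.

Perpendicular to the surface, N = m g cos θ = 88·9.81·cos 46.7° = 592.1 N.
The friction needed for equilibrium is m g sin θ − P = 628.3 − 827 = -198.7 N, measured positive up-slope.
Maximum static friction available: μ_s N = 0.5 × 592.1 = 296 N.
Since |-198.7| ≤ 296 N, the crate remains in static equilibrium and friction takes exactly the required value.

f ≈ 199 N (down the incline)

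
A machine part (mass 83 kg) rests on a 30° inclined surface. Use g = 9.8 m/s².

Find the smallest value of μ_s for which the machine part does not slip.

μ_s,min ≈ 0.577

At the slip threshold m g sin θ = μ_s m g cos θ, so μ_s,min = tan θ.
μ_s,min = tan 30° = 0.577.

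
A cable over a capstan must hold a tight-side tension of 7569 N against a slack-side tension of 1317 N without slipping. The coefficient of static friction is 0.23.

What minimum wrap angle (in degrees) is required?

β_min ≈ 436°

T₂/T₁ = e^{μβ} → β = ln(T₂/T₁)/μ.
β = ln(7569/1317)/0.23 = 1.749/0.23 = 7.603 rad.
In degrees: β = 7.603 × 180/π = 436°.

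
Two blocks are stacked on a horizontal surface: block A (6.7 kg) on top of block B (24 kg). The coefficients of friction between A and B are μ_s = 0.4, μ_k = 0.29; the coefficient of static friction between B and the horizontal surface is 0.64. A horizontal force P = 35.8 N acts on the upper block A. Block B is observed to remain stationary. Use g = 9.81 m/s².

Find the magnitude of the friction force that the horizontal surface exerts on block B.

Between the blocks, N₁ = m_A g = 65.73 N.
So the A–B interface can sustain at most μ_s N₁ = 26.29 N of static friction.
Since P = 35.8 N > 26.29 N, A slides on B; the A–B friction is kinetic: f₁ = μ_k N₁ = 0.29×65.73 = 19.1 N.
By Newton's third law B feels 19.1 N forward from A. With B stationary, the floor's static friction on B balances it: f₂ = 19.1 N (well within μ_s(m_A+m_B)g = 192.7 N).

f ≈ 19.1 N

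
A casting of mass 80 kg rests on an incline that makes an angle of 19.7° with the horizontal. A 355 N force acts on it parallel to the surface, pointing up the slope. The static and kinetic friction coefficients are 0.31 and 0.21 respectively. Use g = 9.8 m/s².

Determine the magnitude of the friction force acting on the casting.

f ≈ 90.7 N (down the incline)

The normal reaction is N = m g cos θ = 738.1 N.
The friction needed for equilibrium is m g sin θ − P = 264.3 − 355 = -90.72 N, measured positive up-slope.
The static-friction ceiling is μ_s N = 0.31 × 738.1 = 228.8 N.
Since |-90.72| ≤ 228.8 N, the casting remains in static equilibrium and friction takes exactly the required value.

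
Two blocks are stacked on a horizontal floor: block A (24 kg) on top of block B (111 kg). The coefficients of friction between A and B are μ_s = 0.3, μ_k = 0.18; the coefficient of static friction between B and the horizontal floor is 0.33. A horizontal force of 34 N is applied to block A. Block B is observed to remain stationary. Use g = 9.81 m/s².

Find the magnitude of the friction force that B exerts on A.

Between the blocks, N₁ = m_A g = 235.4 N.
Maximum static friction on A from B: μ_s N₁ = 0.3×235.4 = 70.63 N.
Since P = 34 N ≤ 70.63 N, A does not slip on B; friction on A equals P = 34 N.
B experiences an equal 34 N forward from A (third law). B is in equilibrium, so the floor supplies f₂ = 34 N of static friction (limit μ_s(m_A+m_B)g = 437 N, not exceeded).

f ≈ 34 N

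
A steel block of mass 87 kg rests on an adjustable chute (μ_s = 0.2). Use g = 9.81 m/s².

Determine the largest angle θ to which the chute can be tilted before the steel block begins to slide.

θ_max ≈ 11.3°

At the slip threshold, m g sin θ = μ_s · m g cos θ, so tan θ = μ_s.
θ_max = arctan(0.2) = 11.3°.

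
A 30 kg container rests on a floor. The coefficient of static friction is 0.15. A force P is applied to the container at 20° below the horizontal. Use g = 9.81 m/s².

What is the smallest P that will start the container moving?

N = m g + P sin α (the push presses the container into the floor).
At impending slip, P cos α = μ_s N = μ_s (m g + P sin α).
Solving: P (cos α − μ_s sin α) = μ_s m g → P = 0.15×294/(cos 20° − 0.15 sin 20°) = 44.1/0.8884 = 49.7 N.

P ≈ 49.7 N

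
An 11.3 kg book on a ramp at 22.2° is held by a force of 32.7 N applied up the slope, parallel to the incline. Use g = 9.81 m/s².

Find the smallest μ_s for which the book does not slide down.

N = m g cos θ = 102.6 N.
Friction must make up the shortfall along the incline: f = m g sin θ − P = 41.88 − 32.7 = 9.185 N.
At the threshold f = μ_s N, so μ_s,min = 9.185/102.6 = 0.0895.

μ_s,min ≈ 0.0895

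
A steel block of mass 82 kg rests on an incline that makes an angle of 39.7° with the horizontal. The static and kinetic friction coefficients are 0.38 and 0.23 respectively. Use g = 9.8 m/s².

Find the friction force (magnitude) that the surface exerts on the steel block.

The normal reaction is N = m g cos θ = 618.3 N.
Along the slope the weight component is m g sin θ = 513.3 N; friction must supply exactly this, acting up-slope.
Maximum static friction available: μ_s N = 0.38 × 618.3 = 235 N.
Since |513.3| > 235 N, static friction cannot hold it; the steel block slides down the incline and kinetic friction applies: f = μ_k N = 0.23 × 618.3 = 142 N.

f ≈ 142 N (up the incline)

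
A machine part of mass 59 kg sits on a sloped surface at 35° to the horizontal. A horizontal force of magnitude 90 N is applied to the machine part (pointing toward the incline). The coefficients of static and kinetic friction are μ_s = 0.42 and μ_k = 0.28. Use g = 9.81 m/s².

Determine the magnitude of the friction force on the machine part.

The horizontal push has a component P sin θ into the surface, so N = m g cos θ + P sin θ = 474.1 + 51.62 = 525.7 N.
Along the incline, the net driving force (taking up-slope positive) is P cos θ − m g sin θ = 73.72 − 332 = -258.3 N, so equilibrium requires friction f = 258.3 N (up-slope).
The limit of static friction is μ_s N = 220.8 N.
The required 258.3 N exceeds the static limit, so the machine part slides down-slope and f = μ_k N = 0.28×525.7 = 147 N.

f ≈ 147 N (up the incline)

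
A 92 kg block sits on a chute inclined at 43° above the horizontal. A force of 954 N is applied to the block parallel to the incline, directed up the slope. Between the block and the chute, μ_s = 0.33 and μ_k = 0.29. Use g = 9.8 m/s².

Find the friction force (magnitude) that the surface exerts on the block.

The normal reaction is N = m g cos θ = 659.4 N.
Parallel to the incline, ΣF = 0 gives f = m g sin θ − P = 614.9 − 954 = -339.1 N (up-slope positive).
The static-friction ceiling is μ_s N = 0.33 × 659.4 = 217.6 N.
Since |-339.1| > 217.6 N, static friction cannot hold it; the block slides up the incline and kinetic friction applies: f = μ_k N = 0.29 × 659.4 = 191 N.

f ≈ 191 N (down the incline)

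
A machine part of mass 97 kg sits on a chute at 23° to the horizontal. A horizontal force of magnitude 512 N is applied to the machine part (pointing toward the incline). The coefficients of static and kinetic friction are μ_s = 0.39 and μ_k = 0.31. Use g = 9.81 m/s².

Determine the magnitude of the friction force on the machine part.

f ≈ 99.5 N (down the incline)

Normal direction: N = m g cos θ + P sin θ = 1076 N.
Along the incline, the net driving force (taking up-slope positive) is P cos θ − m g sin θ = 471.3 − 371.8 = 99.49 N, so equilibrium requires friction f = -99.49 N (down-slope).
The limit of static friction is μ_s N = 419.6 N.
Since 99.49 N is within the 419.6 N limit, the machine part stays put and friction is exactly 99.5 N.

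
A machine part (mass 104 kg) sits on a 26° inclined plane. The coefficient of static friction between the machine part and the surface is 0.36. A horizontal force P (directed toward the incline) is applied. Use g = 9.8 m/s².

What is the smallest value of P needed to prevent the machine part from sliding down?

The machine part tends to slide down (tan θ > μ_s), so at the point of impending slip friction acts up-slope at its limit: f = μ_s N.
Perpendicular to the incline: N = m g cos θ + P sin θ.
Along the incline: P cos θ + μ_s N = m g sin θ, i.e. P cos θ + μ_s (m g cos θ + P sin θ) = m g sin θ.
Solving, P (cos θ + μ_s sin θ) = m g (sin θ − μ_s cos θ), so P = 1020×0.1148/1.057 = 111 N.

P_min ≈ 111 N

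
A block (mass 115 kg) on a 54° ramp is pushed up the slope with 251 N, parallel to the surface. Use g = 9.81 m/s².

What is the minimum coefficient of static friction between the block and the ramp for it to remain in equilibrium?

N = m g cos θ = 663.1 N.
Friction must make up the shortfall along the incline: f = m g sin θ − P = 912.7 − 251 = 661.7 N.
At the threshold f = μ_s N, so μ_s,min = 661.7/663.1 = 0.998.

μ_s,min ≈ 0.998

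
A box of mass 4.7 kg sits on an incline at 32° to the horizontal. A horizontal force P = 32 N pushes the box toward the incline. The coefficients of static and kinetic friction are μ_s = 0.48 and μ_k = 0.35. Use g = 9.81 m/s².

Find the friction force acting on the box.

f ≈ 2.7 N (down the incline)

Normal direction: N = m g cos θ + P sin θ = 56.06 N.
Parallel to the incline: P cos θ − m g sin θ = 27.14 − 24.43 = 2.705 N; the friction needed to balance this is 2.705 N acting down the slope.
The limit of static friction is μ_s N = 26.91 N.
|f_req| = 2.705 ≤ 26.91 N → the box is in equilibrium; friction equals the required value.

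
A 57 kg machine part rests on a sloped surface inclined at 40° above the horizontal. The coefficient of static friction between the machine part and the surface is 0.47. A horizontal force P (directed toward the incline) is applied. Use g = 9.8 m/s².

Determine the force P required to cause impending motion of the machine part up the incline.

At impending motion up the slope, friction acts down-slope at its limit: f = μ_s N.
Perpendicular to the incline: N = m g cos θ + P sin θ.
Along the incline: P cos θ = m g sin θ + μ_s N = m g sin θ + μ_s (m g cos θ + P sin θ).
Solving, P (cos θ − μ_s sin θ) = m g (sin θ + μ_s cos θ), so P = 57×9.8×(sin 40° + 0.47 cos 40°)/(cos 40° − 0.47 sin 40°) = 559×1.003/0.4639 = 1210 N.

P ≈ 1210 N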